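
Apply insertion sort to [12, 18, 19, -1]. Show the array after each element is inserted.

First element 12 is already 'sorted'
Insert 18: shifted 0 elements -> [12, 18, 19, -1]
Insert 19: shifted 0 elements -> [12, 18, 19, -1]
Insert -1: shifted 3 elements -> [-1, 12, 18, 19]


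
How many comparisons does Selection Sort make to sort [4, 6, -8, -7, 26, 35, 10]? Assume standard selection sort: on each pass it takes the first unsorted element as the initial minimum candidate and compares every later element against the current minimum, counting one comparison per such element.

Pass 1: scan indices 1..6 for the minimum = 6 comparison(s); min is -8, place at index 0 -> [-8, 6, 4, -7, 26, 35, 10]
Pass 2: scan indices 2..6 for the minimum = 5 comparison(s); min is -7, place at index 1 -> [-8, -7, 4, 6, 26, 35, 10]
Pass 3: scan indices 3..6 for the minimum = 4 comparison(s); min is 4, place at index 2 -> [-8, -7, 4, 6, 26, 35, 10]
Pass 4: scan indices 4..6 for the minimum = 3 comparison(s); min is 6, place at index 3 -> [-8, -7, 4, 6, 26, 35, 10]
Pass 5: scan indices 5..6 for the minimum = 2 comparison(s); min is 10, place at index 4 -> [-8, -7, 4, 6, 10, 35, 26]
Pass 6: scan indices 6..6 for the minimum = 1 comparison(s); min is 26, place at index 5 -> [-8, -7, 4, 6, 10, 26, 35]
Selection sort always scans the whole unsorted suffix, so the count is (n-1) + (n-2) + ... + 1 = n(n-1)/2 = 7*6/2 = 21 regardless of the input order.
Total comparisons: 6 + 5 + 4 + 3 + 2 + 1 = 21


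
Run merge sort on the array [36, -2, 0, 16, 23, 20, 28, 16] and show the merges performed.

Divide and conquer:
  Merge [36] + [-2] -> [-2, 36]
  Merge [0] + [16] -> [0, 16]
  Merge [-2, 36] + [0, 16] -> [-2, 0, 16, 36]
  Merge [23] + [20] -> [20, 23]
  Merge [28] + [16] -> [16, 28]
  Merge [20, 23] + [16, 28] -> [16, 20, 23, 28]
  Merge [-2, 0, 16, 36] + [16, 20, 23, 28] -> [-2, 0, 16, 16, 20, 23, 28, 36]


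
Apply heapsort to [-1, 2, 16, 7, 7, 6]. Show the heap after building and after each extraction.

Build heap: [16, 7, 6, 2, 7, -1]
Extract 16: [7, 7, 6, 2, -1, 16]
Extract 7: [7, 2, 6, -1, 7, 16]
Extract 7: [6, 2, -1, 7, 7, 16]
Extract 6: [2, -1, 6, 7, 7, 16]
Extract 2: [-1, 2, 6, 7, 7, 16]


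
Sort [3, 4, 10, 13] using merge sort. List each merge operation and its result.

Divide and conquer:
  Merge [3] + [4] -> [3, 4]
  Merge [10] + [13] -> [10, 13]
  Merge [3, 4] + [10, 13] -> [3, 4, 10, 13]


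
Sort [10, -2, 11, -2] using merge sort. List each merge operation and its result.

Divide and conquer:
  Merge [10] + [-2] -> [-2, 10]
  Merge [11] + [-2] -> [-2, 11]
  Merge [-2, 10] + [-2, 11] -> [-2, -2, 10, 11]


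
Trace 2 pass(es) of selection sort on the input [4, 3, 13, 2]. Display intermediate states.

Pass 1: Select minimum 2 at index 3, swap -> [2, 3, 13, 4]
Pass 2: Select minimum 3 at index 1, swap -> [2, 3, 13, 4]


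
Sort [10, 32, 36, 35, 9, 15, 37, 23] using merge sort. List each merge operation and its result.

Divide and conquer:
  Merge [10] + [32] -> [10, 32]
  Merge [36] + [35] -> [35, 36]
  Merge [10, 32] + [35, 36] -> [10, 32, 35, 36]
  Merge [9] + [15] -> [9, 15]
  Merge [37] + [23] -> [23, 37]
  Merge [9, 15] + [23, 37] -> [9, 15, 23, 37]
  Merge [10, 32, 35, 36] + [9, 15, 23, 37] -> [9, 10, 15, 23, 32, 35, 36, 37]


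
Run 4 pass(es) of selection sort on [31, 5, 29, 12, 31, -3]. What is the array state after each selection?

Pass 1: Select minimum -3 at index 5, swap -> [-3, 5, 29, 12, 31, 31]
Pass 2: Select minimum 5 at index 1, swap -> [-3, 5, 29, 12, 31, 31]
Pass 3: Select minimum 12 at index 3, swap -> [-3, 5, 12, 29, 31, 31]
Pass 4: Select minimum 29 at index 3, swap -> [-3, 5, 12, 29, 31, 31]


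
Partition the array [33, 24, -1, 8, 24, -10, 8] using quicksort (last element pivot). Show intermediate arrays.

Partition 1: pivot=8 at index 3 -> [-1, 8, -10, 8, 24, 33, 24]
Partition 2: pivot=-10 at index 0 -> [-10, 8, -1, 8, 24, 33, 24]
Partition 3: pivot=-1 at index 1 -> [-10, -1, 8, 8, 24, 33, 24]
Partition 4: pivot=24 at index 5 -> [-10, -1, 8, 8, 24, 24, 33]


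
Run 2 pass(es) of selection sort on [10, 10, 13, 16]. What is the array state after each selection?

Pass 1: Select minimum 10 at index 0, swap -> [10, 10, 13, 16]
Pass 2: Select minimum 10 at index 1, swap -> [10, 10, 13, 16]


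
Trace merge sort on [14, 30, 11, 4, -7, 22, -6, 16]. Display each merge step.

Divide and conquer:
  Merge [14] + [30] -> [14, 30]
  Merge [11] + [4] -> [4, 11]
  Merge [14, 30] + [4, 11] -> [4, 11, 14, 30]
  Merge [-7] + [22] -> [-7, 22]
  Merge [-6] + [16] -> [-6, 16]
  Merge [-7, 22] + [-6, 16] -> [-7, -6, 16, 22]
  Merge [4, 11, 14, 30] + [-7, -6, 16, 22] -> [-7, -6, 4, 11, 14, 16, 22, 30]


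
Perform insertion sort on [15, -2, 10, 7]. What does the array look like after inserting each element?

First element 15 is already 'sorted'
Insert -2: shifted 1 elements -> [-2, 15, 10, 7]
Insert 10: shifted 1 elements -> [-2, 10, 15, 7]
Insert 7: shifted 2 elements -> [-2, 7, 10, 15]


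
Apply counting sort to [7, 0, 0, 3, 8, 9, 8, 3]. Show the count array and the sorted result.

Count array: [2, 0, 0, 2, 0, 0, 0, 1, 2, 1]
(count[i] = number of elements equal to i)
Cumulative count: [2, 2, 2, 4, 4, 4, 4, 5, 7, 8]
Sorted: [0, 0, 3, 3, 7, 8, 8, 9]


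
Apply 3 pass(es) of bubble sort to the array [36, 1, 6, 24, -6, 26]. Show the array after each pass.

After pass 1: [1, 6, 24, -6, 26, 36] (5 swaps)
After pass 2: [1, 6, -6, 24, 26, 36] (1 swaps)
After pass 3: [1, -6, 6, 24, 26, 36] (1 swaps)
Total swaps: 7


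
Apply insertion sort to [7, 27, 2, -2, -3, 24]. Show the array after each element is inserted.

First element 7 is already 'sorted'
Insert 27: shifted 0 elements -> [7, 27, 2, -2, -3, 24]
Insert 2: shifted 2 elements -> [2, 7, 27, -2, -3, 24]
Insert -2: shifted 3 elements -> [-2, 2, 7, 27, -3, 24]
Insert -3: shifted 4 elements -> [-3, -2, 2, 7, 27, 24]
Insert 24: shifted 1 elements -> [-3, -2, 2, 7, 24, 27]


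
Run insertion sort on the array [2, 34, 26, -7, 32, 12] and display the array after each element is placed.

First element 2 is already 'sorted'
Insert 34: shifted 0 elements -> [2, 34, 26, -7, 32, 12]
Insert 26: shifted 1 elements -> [2, 26, 34, -7, 32, 12]
Insert -7: shifted 3 elements -> [-7, 2, 26, 34, 32, 12]
Insert 32: shifted 1 elements -> [-7, 2, 26, 32, 34, 12]
Insert 12: shifted 3 elements -> [-7, 2, 12, 26, 32, 34]


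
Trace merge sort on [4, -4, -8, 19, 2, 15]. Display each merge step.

Divide and conquer:
  Merge [-4] + [-8] -> [-8, -4]
  Merge [4] + [-8, -4] -> [-8, -4, 4]
  Merge [2] + [15] -> [2, 15]
  Merge [19] + [2, 15] -> [2, 15, 19]
  Merge [-8, -4, 4] + [2, 15, 19] -> [-8, -4, 2, 4, 15, 19]


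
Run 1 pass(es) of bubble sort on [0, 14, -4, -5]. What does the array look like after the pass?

After pass 1: [0, -4, -5, 14] (2 swaps)
Total swaps: 2


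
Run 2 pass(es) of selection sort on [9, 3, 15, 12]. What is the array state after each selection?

Pass 1: Select minimum 3 at index 1, swap -> [3, 9, 15, 12]
Pass 2: Select minimum 9 at index 1, swap -> [3, 9, 15, 12]


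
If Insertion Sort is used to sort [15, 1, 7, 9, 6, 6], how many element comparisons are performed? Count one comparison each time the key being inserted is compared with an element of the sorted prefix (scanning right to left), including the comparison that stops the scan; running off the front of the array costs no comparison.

Insert 1: 15 > 1 (shift), reached front = 1 comparison(s) -> [1, 15, 7, 9, 6, 6]
Insert 7: 15 > 7 (shift), 1 <= 7 (stop) = 2 comparison(s) -> [1, 7, 15, 9, 6, 6]
Insert 9: 15 > 9 (shift), 7 <= 9 (stop) = 2 comparison(s) -> [1, 7, 9, 15, 6, 6]
Insert 6: 15 > 6 (shift), 9 > 6 (shift), 7 > 6 (shift), 1 <= 6 (stop) = 4 comparison(s) -> [1, 6, 7, 9, 15, 6]
Insert 6: 15 > 6 (shift), 9 > 6 (shift), 7 > 6 (shift), 6 <= 6 (stop) = 4 comparison(s) -> [1, 6, 6, 7, 9, 15]
Total comparisons: 1 + 2 + 2 + 4 + 4 = 13


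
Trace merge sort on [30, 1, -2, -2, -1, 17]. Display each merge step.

Divide and conquer:
  Merge [1] + [-2] -> [-2, 1]
  Merge [30] + [-2, 1] -> [-2, 1, 30]
  Merge [-1] + [17] -> [-1, 17]
  Merge [-2] + [-1, 17] -> [-2, -1, 17]
  Merge [-2, 1, 30] + [-2, -1, 17] -> [-2, -2, -1, 1, 17, 30]


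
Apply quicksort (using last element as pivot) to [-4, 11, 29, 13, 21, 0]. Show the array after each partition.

Partition 1: pivot=0 at index 1 -> [-4, 0, 29, 13, 21, 11]
Partition 2: pivot=11 at index 2 -> [-4, 0, 11, 13, 21, 29]
Partition 3: pivot=29 at index 5 -> [-4, 0, 11, 13, 21, 29]
Partition 4: pivot=21 at index 4 -> [-4, 0, 11, 13, 21, 29]


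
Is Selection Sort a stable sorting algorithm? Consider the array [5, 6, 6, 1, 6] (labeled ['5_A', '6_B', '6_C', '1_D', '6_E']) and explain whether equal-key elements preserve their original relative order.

Trace Selection Sort on the labeled array (the key is the number; the letter only tracks identity):
  Pass 1: minimum of unsorted part is 1_D at index 3; swap it with 5_A at index 0 -> [1_D, 6_B, 6_C, 5_A, 6_E]
  Pass 2: minimum of unsorted part is 5_A at index 3; swap it with 6_B at index 1 -> [1_D, 5_A, 6_C, 6_B, 6_E]
  Pass 3: minimum 6_C is already at index 2; no swap -> [1_D, 5_A, 6_C, 6_B, 6_E]
  Pass 4: minimum 6_B is already at index 3; no swap -> [1_D, 5_A, 6_C, 6_B, 6_E]
Final order: [1_D, 5_A, 6_C, 6_B, 6_E]
Equal keys:
  value 6: originally 6_B, 6_C, 6_E; after sorting 6_C, 6_B, 6_E -> order changed
Equal keys were reordered, so Selection Sort is not stable: the long-range swap that moves the minimum into place can carry an element past an equal key. (One such input is enough; an unstable sort may happen to preserve order on other inputs, but it gives no guarantee.)
Answer: Not stable


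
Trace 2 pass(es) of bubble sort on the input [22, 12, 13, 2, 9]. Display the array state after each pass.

After pass 1: [12, 13, 2, 9, 22] (4 swaps)
After pass 2: [12, 2, 9, 13, 22] (2 swaps)
Total swaps: 6


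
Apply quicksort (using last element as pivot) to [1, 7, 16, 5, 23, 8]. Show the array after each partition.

Partition 1: pivot=8 at index 3 -> [1, 7, 5, 8, 23, 16]
Partition 2: pivot=5 at index 1 -> [1, 5, 7, 8, 23, 16]
Partition 3: pivot=16 at index 4 -> [1, 5, 7, 8, 16, 23]


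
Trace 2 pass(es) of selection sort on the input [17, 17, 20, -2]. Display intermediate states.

Pass 1: Select minimum -2 at index 3, swap -> [-2, 17, 20, 17]
Pass 2: Select minimum 17 at index 1, swap -> [-2, 17, 20, 17]


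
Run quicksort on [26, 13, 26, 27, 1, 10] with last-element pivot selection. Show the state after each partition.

Partition 1: pivot=10 at index 1 -> [1, 10, 26, 27, 26, 13]
Partition 2: pivot=13 at index 2 -> [1, 10, 13, 27, 26, 26]
Partition 3: pivot=26 at index 4 -> [1, 10, 13, 26, 26, 27]


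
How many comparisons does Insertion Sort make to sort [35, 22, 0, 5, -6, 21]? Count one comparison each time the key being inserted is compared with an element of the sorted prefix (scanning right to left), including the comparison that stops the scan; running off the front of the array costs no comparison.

Insert 22: 35 > 22 (shift), reached front = 1 comparison(s) -> [22, 35, 0, 5, -6, 21]
Insert 0: 35 > 0 (shift), 22 > 0 (shift), reached front = 2 comparison(s) -> [0, 22, 35, 5, -6, 21]
Insert 5: 35 > 5 (shift), 22 > 5 (shift), 0 <= 5 (stop) = 3 comparison(s) -> [0, 5, 22, 35, -6, 21]
Insert -6: 35 > -6 (shift), 22 > -6 (shift), 5 > -6 (shift), 0 > -6 (shift), reached front = 4 comparison(s) -> [-6, 0, 5, 22, 35, 21]
Insert 21: 35 > 21 (shift), 22 > 21 (shift), 5 <= 21 (stop) = 3 comparison(s) -> [-6, 0, 5, 21, 22, 35]
Total comparisons: 1 + 2 + 3 + 4 + 3 = 13


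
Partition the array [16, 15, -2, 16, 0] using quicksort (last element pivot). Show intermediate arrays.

Partition 1: pivot=0 at index 1 -> [-2, 0, 16, 16, 15]
Partition 2: pivot=15 at index 2 -> [-2, 0, 15, 16, 16]
Partition 3: pivot=16 at index 4 -> [-2, 0, 15, 16, 16]


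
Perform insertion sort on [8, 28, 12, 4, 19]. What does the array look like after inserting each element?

First element 8 is already 'sorted'
Insert 28: shifted 0 elements -> [8, 28, 12, 4, 19]
Insert 12: shifted 1 elements -> [8, 12, 28, 4, 19]
Insert 4: shifted 3 elements -> [4, 8, 12, 28, 19]
Insert 19: shifted 1 elements -> [4, 8, 12, 19, 28]


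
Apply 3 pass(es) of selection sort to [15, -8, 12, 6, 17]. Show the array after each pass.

Pass 1: Select minimum -8 at index 1, swap -> [-8, 15, 12, 6, 17]
Pass 2: Select minimum 6 at index 3, swap -> [-8, 6, 12, 15, 17]
Pass 3: Select minimum 12 at index 2, swap -> [-8, 6, 12, 15, 17]


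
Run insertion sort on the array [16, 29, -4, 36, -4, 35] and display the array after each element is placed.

First element 16 is already 'sorted'
Insert 29: shifted 0 elements -> [16, 29, -4, 36, -4, 35]
Insert -4: shifted 2 elements -> [-4, 16, 29, 36, -4, 35]
Insert 36: shifted 0 elements -> [-4, 16, 29, 36, -4, 35]
Insert -4: shifted 3 elements -> [-4, -4, 16, 29, 36, 35]
Insert 35: shifted 1 elements -> [-4, -4, 16, 29, 35, 36]


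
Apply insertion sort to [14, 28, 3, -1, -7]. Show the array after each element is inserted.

First element 14 is already 'sorted'
Insert 28: shifted 0 elements -> [14, 28, 3, -1, -7]
Insert 3: shifted 2 elements -> [3, 14, 28, -1, -7]
Insert -1: shifted 3 elements -> [-1, 3, 14, 28, -7]
Insert -7: shifted 4 elements -> [-7, -1, 3, 14, 28]


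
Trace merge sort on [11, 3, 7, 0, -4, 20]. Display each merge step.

Divide and conquer:
  Merge [3] + [7] -> [3, 7]
  Merge [11] + [3, 7] -> [3, 7, 11]
  Merge [-4] + [20] -> [-4, 20]
  Merge [0] + [-4, 20] -> [-4, 0, 20]
  Merge [3, 7, 11] + [-4, 0, 20] -> [-4, 0, 3, 7, 11, 20]


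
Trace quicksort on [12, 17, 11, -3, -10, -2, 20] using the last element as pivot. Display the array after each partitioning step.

Partition 1: pivot=20 at index 6 -> [12, 17, 11, -3, -10, -2, 20]
Partition 2: pivot=-2 at index 2 -> [-3, -10, -2, 12, 17, 11, 20]
Partition 3: pivot=-10 at index 0 -> [-10, -3, -2, 12, 17, 11, 20]
Partition 4: pivot=11 at index 3 -> [-10, -3, -2, 11, 17, 12, 20]
Partition 5: pivot=12 at index 4 -> [-10, -3, -2, 11, 12, 17, 20]


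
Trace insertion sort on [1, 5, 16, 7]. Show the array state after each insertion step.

First element 1 is already 'sorted'
Insert 5: shifted 0 elements -> [1, 5, 16, 7]
Insert 16: shifted 0 elements -> [1, 5, 16, 7]
Insert 7: shifted 1 elements -> [1, 5, 7, 16]


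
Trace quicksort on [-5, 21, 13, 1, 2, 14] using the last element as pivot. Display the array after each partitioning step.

Partition 1: pivot=14 at index 4 -> [-5, 13, 1, 2, 14, 21]
Partition 2: pivot=2 at index 2 -> [-5, 1, 2, 13, 14, 21]
Partition 3: pivot=1 at index 1 -> [-5, 1, 2, 13, 14, 21]


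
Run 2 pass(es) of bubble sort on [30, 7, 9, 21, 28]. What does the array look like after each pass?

After pass 1: [7, 9, 21, 28, 30] (4 swaps)
After pass 2: [7, 9, 21, 28, 30] (0 swaps)
Total swaps: 4


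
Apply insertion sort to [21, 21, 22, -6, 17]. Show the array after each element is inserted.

First element 21 is already 'sorted'
Insert 21: shifted 0 elements -> [21, 21, 22, -6, 17]
Insert 22: shifted 0 elements -> [21, 21, 22, -6, 17]
Insert -6: shifted 3 elements -> [-6, 21, 21, 22, 17]
Insert 17: shifted 3 elements -> [-6, 17, 21, 21, 22]


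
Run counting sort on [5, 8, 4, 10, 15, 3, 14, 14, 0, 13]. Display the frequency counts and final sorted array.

Count array: [1, 0, 0, 1, 1, 1, 0, 0, 1, 0, 1, 0, 0, 1, 2, 1]
(count[i] = number of elements equal to i)
Cumulative count: [1, 1, 1, 2, 3, 4, 4, 4, 5, 5, 6, 6, 6, 7, 9, 10]
Sorted: [0, 3, 4, 5, 8, 10, 13, 14, 14, 15]


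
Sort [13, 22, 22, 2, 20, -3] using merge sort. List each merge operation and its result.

Divide and conquer:
  Merge [22] + [22] -> [22, 22]
  Merge [13] + [22, 22] -> [13, 22, 22]
  Merge [20] + [-3] -> [-3, 20]
  Merge [2] + [-3, 20] -> [-3, 2, 20]
  Merge [13, 22, 22] + [-3, 2, 20] -> [-3, 2, 13, 20, 22, 22]


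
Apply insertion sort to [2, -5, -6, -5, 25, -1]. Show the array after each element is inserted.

First element 2 is already 'sorted'
Insert -5: shifted 1 elements -> [-5, 2, -6, -5, 25, -1]
Insert -6: shifted 2 elements -> [-6, -5, 2, -5, 25, -1]
Insert -5: shifted 1 elements -> [-6, -5, -5, 2, 25, -1]
Insert 25: shifted 0 elements -> [-6, -5, -5, 2, 25, -1]
Insert -1: shifted 2 elements -> [-6, -5, -5, -1, 2, 25]


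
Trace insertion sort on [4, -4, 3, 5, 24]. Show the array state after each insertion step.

First element 4 is already 'sorted'
Insert -4: shifted 1 elements -> [-4, 4, 3, 5, 24]
Insert 3: shifted 1 elements -> [-4, 3, 4, 5, 24]
Insert 5: shifted 0 elements -> [-4, 3, 4, 5, 24]
Insert 24: shifted 0 elements -> [-4, 3, 4, 5, 24]


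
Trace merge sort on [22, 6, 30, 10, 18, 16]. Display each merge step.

Divide and conquer:
  Merge [6] + [30] -> [6, 30]
  Merge [22] + [6, 30] -> [6, 22, 30]
  Merge [18] + [16] -> [16, 18]
  Merge [10] + [16, 18] -> [10, 16, 18]
  Merge [6, 22, 30] + [10, 16, 18] -> [6, 10, 16, 18, 22, 30]


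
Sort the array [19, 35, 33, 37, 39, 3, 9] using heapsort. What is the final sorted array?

Build heap: [39, 37, 33, 19, 35, 3, 9]
Extract 39: [37, 35, 33, 19, 9, 3, 39]
Extract 37: [35, 19, 33, 3, 9, 37, 39]
Extract 35: [33, 19, 9, 3, 35, 37, 39]
Extract 33: [19, 3, 9, 33, 35, 37, 39]
Extract 19: [9, 3, 19, 33, 35, 37, 39]
Extract 9: [3, 9, 19, 33, 35, 37, 39]


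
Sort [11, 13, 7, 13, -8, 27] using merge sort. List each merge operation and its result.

Divide and conquer:
  Merge [13] + [7] -> [7, 13]
  Merge [11] + [7, 13] -> [7, 11, 13]
  Merge [-8] + [27] -> [-8, 27]
  Merge [13] + [-8, 27] -> [-8, 13, 27]
  Merge [7, 11, 13] + [-8, 13, 27] -> [-8, 7, 11, 13, 13, 27]


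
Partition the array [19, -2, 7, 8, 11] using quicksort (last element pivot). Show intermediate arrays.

Partition 1: pivot=11 at index 3 -> [-2, 7, 8, 11, 19]
Partition 2: pivot=8 at index 2 -> [-2, 7, 8, 11, 19]
Partition 3: pivot=7 at index 1 -> [-2, 7, 8, 11, 19]


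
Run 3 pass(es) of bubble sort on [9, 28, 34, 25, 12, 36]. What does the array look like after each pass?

After pass 1: [9, 28, 25, 12, 34, 36] (2 swaps)
After pass 2: [9, 25, 12, 28, 34, 36] (2 swaps)
After pass 3: [9, 12, 25, 28, 34, 36] (1 swaps)
Total swaps: 5


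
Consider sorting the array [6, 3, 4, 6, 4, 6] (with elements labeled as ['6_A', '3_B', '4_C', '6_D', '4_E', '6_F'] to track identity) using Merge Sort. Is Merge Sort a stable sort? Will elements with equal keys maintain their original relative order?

Trace Merge Sort on the labeled array (the key is the number; the letter only tracks identity):
  Merge [3_B] + [4_C] -> [3_B, 4_C]
  Merge [6_A] + [3_B, 4_C] -> [3_B, 4_C, 6_A]
  Merge [4_E] + [6_F] -> [4_E, 6_F]
  Merge [6_D] + [4_E, 6_F] -> [4_E, 6_D, 6_F]
  Merge [3_B, 4_C, 6_A] + [4_E, 6_D, 6_F] -> [3_B, 4_C, 4_E, 6_A, 6_D, 6_F]
Final order: [3_B, 4_C, 4_E, 6_A, 6_D, 6_F]
Equal keys:
  value 4: originally 4_C, 4_E; after sorting 4_C, 4_E -> order preserved
  value 6: originally 6_A, 6_D, 6_F; after sorting 6_A, 6_D, 6_F -> order preserved
All equal keys kept their original relative order. Merge Sort is stable: when the heads of the two halves are equal the merge takes from the left half first.
Answer: Stable


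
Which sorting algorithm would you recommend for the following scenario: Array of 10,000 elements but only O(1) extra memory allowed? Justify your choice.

Best choice: Heapsort
Reason: Heapsort rearranges the array in place using O(1) auxiliary space and still guarantees O(n log n) time; quicksort partitions in place but needs Theta(log n) stack space for recursion (O(n) in the worst case), and mergesort requires O(n) auxiliary space


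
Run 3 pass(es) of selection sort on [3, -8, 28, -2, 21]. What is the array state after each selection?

Pass 1: Select minimum -8 at index 1, swap -> [-8, 3, 28, -2, 21]
Pass 2: Select minimum -2 at index 3, swap -> [-8, -2, 28, 3, 21]
Pass 3: Select minimum 3 at index 3, swap -> [-8, -2, 3, 28, 21]


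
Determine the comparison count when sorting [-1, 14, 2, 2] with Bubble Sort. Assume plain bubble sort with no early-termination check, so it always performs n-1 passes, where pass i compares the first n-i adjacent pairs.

Pass 1: compare adjacent pairs (0,1)..(2,3) = 3 comparison(s), 2 swap(s) -> [-1, 2, 2, 14]
Pass 2: compare adjacent pairs (0,1)..(1,2) = 2 comparison(s), 0 swap(s) -> [-1, 2, 2, 14]
Pass 3: compare adjacent pairs (0,1)..(0,1) = 1 comparison(s), 0 swap(s) -> [-1, 2, 2, 14]
Total comparisons: 3 + 2 + 1 = 6


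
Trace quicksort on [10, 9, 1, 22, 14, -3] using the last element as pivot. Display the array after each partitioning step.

Partition 1: pivot=-3 at index 0 -> [-3, 9, 1, 22, 14, 10]
Partition 2: pivot=10 at index 3 -> [-3, 9, 1, 10, 14, 22]
Partition 3: pivot=1 at index 1 -> [-3, 1, 9, 10, 14, 22]
Partition 4: pivot=22 at index 5 -> [-3, 1, 9, 10, 14, 22]


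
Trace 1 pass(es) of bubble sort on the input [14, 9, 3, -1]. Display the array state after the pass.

After pass 1: [9, 3, -1, 14] (3 swaps)
Total swaps: 3


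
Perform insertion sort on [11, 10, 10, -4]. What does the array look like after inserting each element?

First element 11 is already 'sorted'
Insert 10: shifted 1 elements -> [10, 11, 10, -4]
Insert 10: shifted 1 elements -> [10, 10, 11, -4]
Insert -4: shifted 3 elements -> [-4, 10, 10, 11]


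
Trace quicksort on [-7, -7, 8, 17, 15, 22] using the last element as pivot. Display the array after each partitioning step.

Partition 1: pivot=22 at index 5 -> [-7, -7, 8, 17, 15, 22]
Partition 2: pivot=15 at index 3 -> [-7, -7, 8, 15, 17, 22]
Partition 3: pivot=8 at index 2 -> [-7, -7, 8, 15, 17, 22]
Partition 4: pivot=-7 at index 1 -> [-7, -7, 8, 15, 17, 22]


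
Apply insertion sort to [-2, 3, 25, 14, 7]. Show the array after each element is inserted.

First element -2 is already 'sorted'
Insert 3: shifted 0 elements -> [-2, 3, 25, 14, 7]
Insert 25: shifted 0 elements -> [-2, 3, 25, 14, 7]
Insert 14: shifted 1 elements -> [-2, 3, 14, 25, 7]
Insert 7: shifted 2 elements -> [-2, 3, 7, 14, 25]


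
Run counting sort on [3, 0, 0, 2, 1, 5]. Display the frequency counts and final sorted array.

Count array: [2, 1, 1, 1, 0, 1]
(count[i] = number of elements equal to i)
Cumulative count: [2, 3, 4, 5, 5, 6]
Sorted: [0, 0, 1, 2, 3, 5]


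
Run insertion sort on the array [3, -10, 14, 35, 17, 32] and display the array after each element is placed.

First element 3 is already 'sorted'
Insert -10: shifted 1 elements -> [-10, 3, 14, 35, 17, 32]
Insert 14: shifted 0 elements -> [-10, 3, 14, 35, 17, 32]
Insert 35: shifted 0 elements -> [-10, 3, 14, 35, 17, 32]
Insert 17: shifted 1 elements -> [-10, 3, 14, 17, 35, 32]
Insert 32: shifted 1 elements -> [-10, 3, 14, 17, 32, 35]


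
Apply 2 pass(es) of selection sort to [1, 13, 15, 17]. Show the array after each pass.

Pass 1: Select minimum 1 at index 0, swap -> [1, 13, 15, 17]
Pass 2: Select minimum 13 at index 1, swap -> [1, 13, 15, 17]


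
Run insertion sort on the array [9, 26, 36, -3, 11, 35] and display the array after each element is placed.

First element 9 is already 'sorted'
Insert 26: shifted 0 elements -> [9, 26, 36, -3, 11, 35]
Insert 36: shifted 0 elements -> [9, 26, 36, -3, 11, 35]
Insert -3: shifted 3 elements -> [-3, 9, 26, 36, 11, 35]
Insert 11: shifted 2 elements -> [-3, 9, 11, 26, 36, 35]
Insert 35: shifted 1 elements -> [-3, 9, 11, 26, 35, 36]


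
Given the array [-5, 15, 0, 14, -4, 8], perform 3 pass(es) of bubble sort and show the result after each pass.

After pass 1: [-5, 0, 14, -4, 8, 15] (4 swaps)
After pass 2: [-5, 0, -4, 8, 14, 15] (2 swaps)
After pass 3: [-5, -4, 0, 8, 14, 15] (1 swaps)
Total swaps: 7


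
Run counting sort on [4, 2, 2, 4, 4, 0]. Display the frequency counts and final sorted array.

Count array: [1, 0, 2, 0, 3]
(count[i] = number of elements equal to i)
Cumulative count: [1, 1, 3, 3, 6]
Sorted: [0, 2, 2, 4, 4, 4]


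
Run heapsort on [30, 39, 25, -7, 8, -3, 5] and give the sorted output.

Build heap: [39, 30, 25, -7, 8, -3, 5]
Extract 39: [30, 8, 25, -7, 5, -3, 39]
Extract 30: [25, 8, -3, -7, 5, 30, 39]
Extract 25: [8, 5, -3, -7, 25, 30, 39]
Extract 8: [5, -7, -3, 8, 25, 30, 39]
Extract 5: [-3, -7, 5, 8, 25, 30, 39]
Extract -3: [-7, -3, 5, 8, 25, 30, 39]


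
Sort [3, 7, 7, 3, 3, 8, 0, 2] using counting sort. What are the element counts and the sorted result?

Count array: [1, 0, 1, 3, 0, 0, 0, 2, 1]
(count[i] = number of elements equal to i)
Cumulative count: [1, 1, 2, 5, 5, 5, 5, 7, 8]
Sorted: [0, 2, 3, 3, 3, 7, 7, 8]


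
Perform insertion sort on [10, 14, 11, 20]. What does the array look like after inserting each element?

First element 10 is already 'sorted'
Insert 14: shifted 0 elements -> [10, 14, 11, 20]
Insert 11: shifted 1 elements -> [10, 11, 14, 20]
Insert 20: shifted 0 elements -> [10, 11, 14, 20]


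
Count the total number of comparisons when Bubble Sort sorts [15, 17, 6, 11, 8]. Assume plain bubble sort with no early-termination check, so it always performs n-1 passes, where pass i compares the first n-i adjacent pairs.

Pass 1: compare adjacent pairs (0,1)..(3,4) = 4 comparison(s), 3 swap(s) -> [15, 6, 11, 8, 17]
Pass 2: compare adjacent pairs (0,1)..(2,3) = 3 comparison(s), 3 swap(s) -> [6, 11, 8, 15, 17]
Pass 3: compare adjacent pairs (0,1)..(1,2) = 2 comparison(s), 1 swap(s) -> [6, 8, 11, 15, 17]
Pass 4: compare adjacent pairs (0,1)..(0,1) = 1 comparison(s), 0 swap(s) -> [6, 8, 11, 15, 17]
Total comparisons: 4 + 3 + 2 + 1 = 10


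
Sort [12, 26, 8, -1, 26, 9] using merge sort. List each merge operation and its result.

Divide and conquer:
  Merge [26] + [8] -> [8, 26]
  Merge [12] + [8, 26] -> [8, 12, 26]
  Merge [26] + [9] -> [9, 26]
  Merge [-1] + [9, 26] -> [-1, 9, 26]
  Merge [8, 12, 26] + [-1, 9, 26] -> [-1, 8, 9, 12, 26, 26]


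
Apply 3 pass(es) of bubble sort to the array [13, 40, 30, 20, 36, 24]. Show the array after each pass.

After pass 1: [13, 30, 20, 36, 24, 40] (4 swaps)
After pass 2: [13, 20, 30, 24, 36, 40] (2 swaps)
After pass 3: [13, 20, 24, 30, 36, 40] (1 swaps)
Total swaps: 7


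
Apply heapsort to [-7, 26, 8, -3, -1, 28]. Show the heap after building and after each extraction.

Build heap: [28, 26, 8, -3, -1, -7]
Extract 28: [26, -1, 8, -3, -7, 28]
Extract 26: [8, -1, -7, -3, 26, 28]
Extract 8: [-1, -3, -7, 8, 26, 28]
Extract -1: [-3, -7, -1, 8, 26, 28]
Extract -3: [-7, -3, -1, 8, 26, 28]


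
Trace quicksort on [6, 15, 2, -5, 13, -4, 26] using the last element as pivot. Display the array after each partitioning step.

Partition 1: pivot=26 at index 6 -> [6, 15, 2, -5, 13, -4, 26]
Partition 2: pivot=-4 at index 1 -> [-5, -4, 2, 6, 13, 15, 26]
Partition 3: pivot=15 at index 5 -> [-5, -4, 2, 6, 13, 15, 26]
Partition 4: pivot=13 at index 4 -> [-5, -4, 2, 6, 13, 15, 26]
Partition 5: pivot=6 at index 3 -> [-5, -4, 2, 6, 13, 15, 26]


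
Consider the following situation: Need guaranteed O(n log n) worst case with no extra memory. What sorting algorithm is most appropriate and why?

Best choice: Heapsort
Reason: Heapsort is O(n log n) worst case and sorts in-place; quicksort can degrade to O(n^2)


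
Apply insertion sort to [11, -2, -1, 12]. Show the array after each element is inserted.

First element 11 is already 'sorted'
Insert -2: shifted 1 elements -> [-2, 11, -1, 12]
Insert -1: shifted 1 elements -> [-2, -1, 11, 12]
Insert 12: shifted 0 elements -> [-2, -1, 11, 12]


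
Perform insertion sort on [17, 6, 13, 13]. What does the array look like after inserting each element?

First element 17 is already 'sorted'
Insert 6: shifted 1 elements -> [6, 17, 13, 13]
Insert 13: shifted 1 elements -> [6, 13, 17, 13]
Insert 13: shifted 1 elements -> [6, 13, 13, 17]


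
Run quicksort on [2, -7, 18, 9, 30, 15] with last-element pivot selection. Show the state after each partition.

Partition 1: pivot=15 at index 3 -> [2, -7, 9, 15, 30, 18]
Partition 2: pivot=9 at index 2 -> [2, -7, 9, 15, 30, 18]
Partition 3: pivot=-7 at index 0 -> [-7, 2, 9, 15, 30, 18]
Partition 4: pivot=18 at index 4 -> [-7, 2, 9, 15, 18, 30]


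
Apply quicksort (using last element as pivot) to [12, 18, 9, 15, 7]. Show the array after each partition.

Partition 1: pivot=7 at index 0 -> [7, 18, 9, 15, 12]
Partition 2: pivot=12 at index 2 -> [7, 9, 12, 15, 18]
Partition 3: pivot=18 at index 4 -> [7, 9, 12, 15, 18]


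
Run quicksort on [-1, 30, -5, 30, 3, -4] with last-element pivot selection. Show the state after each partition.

Partition 1: pivot=-4 at index 1 -> [-5, -4, -1, 30, 3, 30]
Partition 2: pivot=30 at index 5 -> [-5, -4, -1, 30, 3, 30]
Partition 3: pivot=3 at index 3 -> [-5, -4, -1, 3, 30, 30]


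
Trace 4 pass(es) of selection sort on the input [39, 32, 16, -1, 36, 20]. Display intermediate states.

Pass 1: Select minimum -1 at index 3, swap -> [-1, 32, 16, 39, 36, 20]
Pass 2: Select minimum 16 at index 2, swap -> [-1, 16, 32, 39, 36, 20]
Pass 3: Select minimum 20 at index 5, swap -> [-1, 16, 20, 39, 36, 32]
Pass 4: Select minimum 32 at index 5, swap -> [-1, 16, 20, 32, 36, 39]


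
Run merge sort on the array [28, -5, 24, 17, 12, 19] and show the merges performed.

Divide and conquer:
  Merge [-5] + [24] -> [-5, 24]
  Merge [28] + [-5, 24] -> [-5, 24, 28]
  Merge [12] + [19] -> [12, 19]
  Merge [17] + [12, 19] -> [12, 17, 19]
  Merge [-5, 24, 28] + [12, 17, 19] -> [-5, 12, 17, 19, 24, 28]


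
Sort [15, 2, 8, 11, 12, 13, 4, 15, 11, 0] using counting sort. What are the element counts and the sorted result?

Count array: [1, 0, 1, 0, 1, 0, 0, 0, 1, 0, 0, 2, 1, 1, 0, 2]
(count[i] = number of elements equal to i)
Cumulative count: [1, 1, 2, 2, 3, 3, 3, 3, 4, 4, 4, 6, 7, 8, 8, 10]
Sorted: [0, 2, 4, 8, 11, 11, 12, 13, 15, 15]


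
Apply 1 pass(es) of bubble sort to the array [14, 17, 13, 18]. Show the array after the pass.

After pass 1: [14, 13, 17, 18] (1 swaps)
Total swaps: 1


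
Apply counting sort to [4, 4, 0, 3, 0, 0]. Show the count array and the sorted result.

Count array: [3, 0, 0, 1, 2]
(count[i] = number of elements equal to i)
Cumulative count: [3, 3, 3, 4, 6]
Sorted: [0, 0, 0, 3, 4, 4]


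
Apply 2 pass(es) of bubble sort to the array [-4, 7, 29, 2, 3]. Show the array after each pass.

After pass 1: [-4, 7, 2, 3, 29] (2 swaps)
After pass 2: [-4, 2, 3, 7, 29] (2 swaps)
Total swaps: 4


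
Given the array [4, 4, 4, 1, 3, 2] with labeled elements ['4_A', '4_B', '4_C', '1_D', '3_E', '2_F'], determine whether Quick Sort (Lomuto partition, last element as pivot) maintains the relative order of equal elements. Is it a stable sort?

Trace Quick Sort on the labeled array (the key is the number; the letter only tracks identity):
  Partition indices 0..5 around pivot 2_F -> [1_D, 2_F, 4_C, 4_A, 3_E, 4_B]
  Partition indices 2..5 around pivot 4_B -> [1_D, 2_F, 4_C, 4_A, 3_E, 4_B]
  Partition indices 2..4 around pivot 3_E -> [1_D, 2_F, 3_E, 4_A, 4_C, 4_B]
  Partition indices 3..4 around pivot 4_C -> [1_D, 2_F, 3_E, 4_A, 4_C, 4_B]
Final order: [1_D, 2_F, 3_E, 4_A, 4_C, 4_B]
Equal keys:
  value 4: originally 4_A, 4_B, 4_C; after sorting 4_A, 4_C, 4_B -> order changed
Equal keys were reordered, so Quick Sort is not stable: partition swaps elements across long distances and can reorder equal keys. (One such input is enough; an unstable sort may happen to preserve order on other inputs, but it gives no guarantee.)
Answer: Not stable


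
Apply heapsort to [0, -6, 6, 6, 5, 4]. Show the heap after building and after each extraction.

Build heap: [6, 5, 6, -6, 0, 4]
Extract 6: [6, 5, 4, -6, 0, 6]
Extract 6: [5, 0, 4, -6, 6, 6]
Extract 5: [4, 0, -6, 5, 6, 6]
Extract 4: [0, -6, 4, 5, 6, 6]
Extract 0: [-6, 0, 4, 5, 6, 6]


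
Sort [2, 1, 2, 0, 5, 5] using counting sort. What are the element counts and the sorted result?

Count array: [1, 1, 2, 0, 0, 2]
(count[i] = number of elements equal to i)
Cumulative count: [1, 2, 4, 4, 4, 6]
Sorted: [0, 1, 2, 2, 5, 5]


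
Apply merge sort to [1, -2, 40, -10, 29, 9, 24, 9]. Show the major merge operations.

Divide and conquer:
  Merge [1] + [-2] -> [-2, 1]
  Merge [40] + [-10] -> [-10, 40]
  Merge [-2, 1] + [-10, 40] -> [-10, -2, 1, 40]
  Merge [29] + [9] -> [9, 29]
  Merge [24] + [9] -> [9, 24]
  Merge [9, 29] + [9, 24] -> [9, 9, 24, 29]
  Merge [-10, -2, 1, 40] + [9, 9, 24, 29] -> [-10, -2, 1, 9, 9, 24, 29, 40]


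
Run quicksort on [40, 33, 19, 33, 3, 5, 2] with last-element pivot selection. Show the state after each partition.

Partition 1: pivot=2 at index 0 -> [2, 33, 19, 33, 3, 5, 40]
Partition 2: pivot=40 at index 6 -> [2, 33, 19, 33, 3, 5, 40]
Partition 3: pivot=5 at index 2 -> [2, 3, 5, 33, 33, 19, 40]
Partition 4: pivot=19 at index 3 -> [2, 3, 5, 19, 33, 33, 40]
Partition 5: pivot=33 at index 5 -> [2, 3, 5, 19, 33, 33, 40]


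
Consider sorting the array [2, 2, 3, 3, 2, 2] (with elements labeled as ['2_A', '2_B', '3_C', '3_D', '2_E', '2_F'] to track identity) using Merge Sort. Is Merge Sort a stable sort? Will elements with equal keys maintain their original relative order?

Trace Merge Sort on the labeled array (the key is the number; the letter only tracks identity):
  Merge [2_B] + [3_C] -> [2_B, 3_C]
  Merge [2_A] + [2_B, 3_C] -> [2_A, 2_B, 3_C]
  Merge [2_E] + [2_F] -> [2_E, 2_F]
  Merge [3_D] + [2_E, 2_F] -> [2_E, 2_F, 3_D]
  Merge [2_A, 2_B, 3_C] + [2_E, 2_F, 3_D] -> [2_A, 2_B, 2_E, 2_F, 3_C, 3_D]
Final order: [2_A, 2_B, 2_E, 2_F, 3_C, 3_D]
Equal keys:
  value 2: originally 2_A, 2_B, 2_E, 2_F; after sorting 2_A, 2_B, 2_E, 2_F -> order preserved
  value 3: originally 3_C, 3_D; after sorting 3_C, 3_D -> order preserved
All equal keys kept their original relative order. Merge Sort is stable: when the heads of the two halves are equal the merge takes from the left half first.
Answer: Stable


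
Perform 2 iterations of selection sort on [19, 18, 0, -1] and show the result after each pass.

Pass 1: Select minimum -1 at index 3, swap -> [-1, 18, 0, 19]
Pass 2: Select minimum 0 at index 2, swap -> [-1, 0, 18, 19]


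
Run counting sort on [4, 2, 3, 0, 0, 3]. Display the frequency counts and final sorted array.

Count array: [2, 0, 1, 2, 1]
(count[i] = number of elements equal to i)
Cumulative count: [2, 2, 3, 5, 6]
Sorted: [0, 0, 2, 3, 3, 4]


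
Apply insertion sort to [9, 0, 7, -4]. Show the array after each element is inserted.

First element 9 is already 'sorted'
Insert 0: shifted 1 elements -> [0, 9, 7, -4]
Insert 7: shifted 1 elements -> [0, 7, 9, -4]
Insert -4: shifted 3 elements -> [-4, 0, 7, 9]


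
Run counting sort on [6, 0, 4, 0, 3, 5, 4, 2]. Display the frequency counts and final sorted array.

Count array: [2, 0, 1, 1, 2, 1, 1]
(count[i] = number of elements equal to i)
Cumulative count: [2, 2, 3, 4, 6, 7, 8]
Sorted: [0, 0, 2, 3, 4, 4, 5, 6]


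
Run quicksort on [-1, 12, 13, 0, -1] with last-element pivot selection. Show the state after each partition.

Partition 1: pivot=-1 at index 1 -> [-1, -1, 13, 0, 12]
Partition 2: pivot=12 at index 3 -> [-1, -1, 0, 12, 13]


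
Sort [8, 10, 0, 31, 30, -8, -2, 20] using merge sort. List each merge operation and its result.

Divide and conquer:
  Merge [8] + [10] -> [8, 10]
  Merge [0] + [31] -> [0, 31]
  Merge [8, 10] + [0, 31] -> [0, 8, 10, 31]
  Merge [30] + [-8] -> [-8, 30]
  Merge [-2] + [20] -> [-2, 20]
  Merge [-8, 30] + [-2, 20] -> [-8, -2, 20, 30]
  Merge [0, 8, 10, 31] + [-8, -2, 20, 30] -> [-8, -2, 0, 8, 10, 20, 30, 31]


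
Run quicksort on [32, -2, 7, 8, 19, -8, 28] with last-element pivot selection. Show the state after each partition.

Partition 1: pivot=28 at index 5 -> [-2, 7, 8, 19, -8, 28, 32]
Partition 2: pivot=-8 at index 0 -> [-8, 7, 8, 19, -2, 28, 32]
Partition 3: pivot=-2 at index 1 -> [-8, -2, 8, 19, 7, 28, 32]
Partition 4: pivot=7 at index 2 -> [-8, -2, 7, 19, 8, 28, 32]
Partition 5: pivot=8 at index 3 -> [-8, -2, 7, 8, 19, 28, 32]


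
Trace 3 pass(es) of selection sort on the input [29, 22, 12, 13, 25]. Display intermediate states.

Pass 1: Select minimum 12 at index 2, swap -> [12, 22, 29, 13, 25]
Pass 2: Select minimum 13 at index 3, swap -> [12, 13, 29, 22, 25]
Pass 3: Select minimum 22 at index 3, swap -> [12, 13, 22, 29, 25]


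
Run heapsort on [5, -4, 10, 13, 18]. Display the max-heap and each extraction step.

Build heap: [18, 13, 10, 5, -4]
Extract 18: [13, 5, 10, -4, 18]
Extract 13: [10, 5, -4, 13, 18]
Extract 10: [5, -4, 10, 13, 18]
Extract 5: [-4, 5, 10, 13, 18]


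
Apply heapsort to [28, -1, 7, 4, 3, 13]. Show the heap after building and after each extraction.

Build heap: [28, 4, 13, -1, 3, 7]
Extract 28: [13, 4, 7, -1, 3, 28]
Extract 13: [7, 4, 3, -1, 13, 28]
Extract 7: [4, -1, 3, 7, 13, 28]
Extract 4: [3, -1, 4, 7, 13, 28]
Extract 3: [-1, 3, 4, 7, 13, 28]


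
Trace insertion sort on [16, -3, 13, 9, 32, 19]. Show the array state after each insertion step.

First element 16 is already 'sorted'
Insert -3: shifted 1 elements -> [-3, 16, 13, 9, 32, 19]
Insert 13: shifted 1 elements -> [-3, 13, 16, 9, 32, 19]
Insert 9: shifted 2 elements -> [-3, 9, 13, 16, 32, 19]
Insert 32: shifted 0 elements -> [-3, 9, 13, 16, 32, 19]
Insert 19: shifted 1 elements -> [-3, 9, 13, 16, 19, 32]


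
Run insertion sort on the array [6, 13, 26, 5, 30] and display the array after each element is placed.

First element 6 is already 'sorted'
Insert 13: shifted 0 elements -> [6, 13, 26, 5, 30]
Insert 26: shifted 0 elements -> [6, 13, 26, 5, 30]
Insert 5: shifted 3 elements -> [5, 6, 13, 26, 30]
Insert 30: shifted 0 elements -> [5, 6, 13, 26, 30]


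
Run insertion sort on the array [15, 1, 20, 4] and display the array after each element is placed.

First element 15 is already 'sorted'
Insert 1: shifted 1 elements -> [1, 15, 20, 4]
Insert 20: shifted 0 elements -> [1, 15, 20, 4]
Insert 4: shifted 2 elements -> [1, 4, 15, 20]


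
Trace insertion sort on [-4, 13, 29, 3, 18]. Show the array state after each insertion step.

First element -4 is already 'sorted'
Insert 13: shifted 0 elements -> [-4, 13, 29, 3, 18]
Insert 29: shifted 0 elements -> [-4, 13, 29, 3, 18]
Insert 3: shifted 2 elements -> [-4, 3, 13, 29, 18]
Insert 18: shifted 1 elements -> [-4, 3, 13, 18, 29]


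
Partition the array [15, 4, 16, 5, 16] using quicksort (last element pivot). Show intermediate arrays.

Partition 1: pivot=16 at index 4 -> [15, 4, 16, 5, 16]
Partition 2: pivot=5 at index 1 -> [4, 5, 16, 15, 16]
Partition 3: pivot=15 at index 2 -> [4, 5, 15, 16, 16]


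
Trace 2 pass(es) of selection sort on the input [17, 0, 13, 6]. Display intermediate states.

Pass 1: Select minimum 0 at index 1, swap -> [0, 17, 13, 6]
Pass 2: Select minimum 6 at index 3, swap -> [0, 6, 13, 17]


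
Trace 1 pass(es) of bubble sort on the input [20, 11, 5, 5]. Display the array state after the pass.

After pass 1: [11, 5, 5, 20] (3 swaps)
Total swaps: 3


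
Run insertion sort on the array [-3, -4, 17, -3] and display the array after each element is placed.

First element -3 is already 'sorted'
Insert -4: shifted 1 elements -> [-4, -3, 17, -3]
Insert 17: shifted 0 elements -> [-4, -3, 17, -3]
Insert -3: shifted 1 elements -> [-4, -3, -3, 17]


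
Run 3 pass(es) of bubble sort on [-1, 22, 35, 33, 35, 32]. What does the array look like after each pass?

After pass 1: [-1, 22, 33, 35, 32, 35] (2 swaps)
After pass 2: [-1, 22, 33, 32, 35, 35] (1 swaps)
After pass 3: [-1, 22, 32, 33, 35, 35] (1 swaps)
Total swaps: 4


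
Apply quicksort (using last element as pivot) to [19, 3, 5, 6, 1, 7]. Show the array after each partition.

Partition 1: pivot=7 at index 4 -> [3, 5, 6, 1, 7, 19]
Partition 2: pivot=1 at index 0 -> [1, 5, 6, 3, 7, 19]
Partition 3: pivot=3 at index 1 -> [1, 3, 6, 5, 7, 19]
Partition 4: pivot=5 at index 2 -> [1, 3, 5, 6, 7, 19]


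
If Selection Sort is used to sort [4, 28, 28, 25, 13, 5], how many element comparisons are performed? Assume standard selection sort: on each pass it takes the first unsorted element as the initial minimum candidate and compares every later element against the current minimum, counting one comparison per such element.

Pass 1: scan indices 1..5 for the minimum = 5 comparison(s); min is 4, place at index 0 -> [4, 28, 28, 25, 13, 5]
Pass 2: scan indices 2..5 for the minimum = 4 comparison(s); min is 5, place at index 1 -> [4, 5, 28, 25, 13, 28]
Pass 3: scan indices 3..5 for the minimum = 3 comparison(s); min is 13, place at index 2 -> [4, 5, 13, 25, 28, 28]
Pass 4: scan indices 4..5 for the minimum = 2 comparison(s); min is 25, place at index 3 -> [4, 5, 13, 25, 28, 28]
Pass 5: scan indices 5..5 for the minimum = 1 comparison(s); min is 28, place at index 4 -> [4, 5, 13, 25, 28, 28]
Selection sort always scans the whole unsorted suffix, so the count is (n-1) + (n-2) + ... + 1 = n(n-1)/2 = 6*5/2 = 15 regardless of the input order.
Total comparisons: 5 + 4 + 3 + 2 + 1 = 15
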